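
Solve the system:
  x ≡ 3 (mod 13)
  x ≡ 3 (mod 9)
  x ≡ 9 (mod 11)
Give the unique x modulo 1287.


Moduli 13, 9, 11 are pairwise coprime; by CRT there is a unique solution modulo M = 13 · 9 · 11 = 1287.
Solve pairwise, accumulating the modulus:
  Start with x ≡ 3 (mod 13).
  Combine with x ≡ 3 (mod 9): since gcd(13, 9) = 1, we get a unique residue mod 117.
    Write x = 3 + 13·t and substitute into x ≡ 3 (mod 9): 13·t ≡ 3 − 3 = 0 (mod 9).
    Reduce coefficients mod 9: 4·t ≡ 0 (mod 9).
    The inverse of 4 mod 9 is 7 (since 4·7 = 28 = 3·9 + 1), so t ≡ 7·0 = 0 ≡ 0 (mod 9).
    Then x = 3 + 13·0 = 3, valid modulo lcm(13, 9) = 117: x ≡ 3 (mod 117).
  Combine with x ≡ 9 (mod 11): since gcd(117, 11) = 1, we get a unique residue mod 1287.
    Write x = 3 + 117·t and substitute into x ≡ 9 (mod 11): 117·t ≡ 9 − 3 = 6 (mod 11).
    Reduce coefficients mod 11: 7·t ≡ 6 (mod 11).
    The inverse of 7 mod 11 is 8 (since 7·8 = 56 = 5·11 + 1), so t ≡ 8·6 = 48 ≡ 4 (mod 11).
    Then x = 3 + 117·4 = 471, valid modulo lcm(117, 11) = 1287: x ≡ 471 (mod 1287).
Verify: 471 mod 13 = 3 ✓, 471 mod 9 = 3 ✓, 471 mod 11 = 9 ✓.

x ≡ 471 (mod 1287).


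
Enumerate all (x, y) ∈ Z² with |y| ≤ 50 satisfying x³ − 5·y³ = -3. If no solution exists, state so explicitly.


The equation is x³ - 5y³ = -3. For fixed y, x³ = 5·y³ − 3, so a solution requires the RHS to be a perfect cube.
Strategy: iterate y from -50 to 50, compute RHS = 5·y³ − 3, and check whether it is a (positive or negative) perfect cube.
Check small values of y:
  y = 0: RHS = -3 is not a perfect cube.
  y = 1: RHS = 2 is not a perfect cube.
  y = -1: RHS = -8 = (-2)³ ⇒ x = -2 works.
  y = 2: RHS = 37 is not a perfect cube.
  y = -2: RHS = -43 is not a perfect cube.
  y = 3: RHS = 132 is not a perfect cube.
  y = -3: RHS = -138 is not a perfect cube.
Continuing the search up to |y| = 50 finds no further solutions beyond those listed.
Collected solutions: (-2, -1).

Solutions (with |y| ≤ 50): (-2, -1).


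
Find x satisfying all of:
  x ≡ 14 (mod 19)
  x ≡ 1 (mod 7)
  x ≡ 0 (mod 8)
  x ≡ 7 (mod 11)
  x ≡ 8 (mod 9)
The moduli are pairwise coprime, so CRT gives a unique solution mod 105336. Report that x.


Product of moduli M = 19 · 7 · 8 · 11 · 9 = 105336.
Merge one congruence at a time:
  Start: x ≡ 14 (mod 19).
  Combine with x ≡ 1 (mod 7); new modulus lcm = 133.
    Write x = 14 + 19·t and substitute into x ≡ 1 (mod 7): 19·t ≡ 1 − 14 = -13 (mod 7).
    Reduce coefficients mod 7: 5·t ≡ 1 (mod 7).
    The inverse of 5 mod 7 is 3 (since 5·3 = 15 = 2·7 + 1), so t ≡ 3·1 = 3 ≡ 3 (mod 7).
    Then x = 14 + 19·3 = 71, valid modulo lcm(19, 7) = 133: x ≡ 71 (mod 133).
  Combine with x ≡ 0 (mod 8); new modulus lcm = 1064.
    Write x = 71 + 133·t and substitute into x ≡ 0 (mod 8): 133·t ≡ 0 − 71 = -71 (mod 8).
    Reduce coefficients mod 8: 5·t ≡ 1 (mod 8).
    The inverse of 5 mod 8 is 5 (since 5·5 = 25 = 3·8 + 1), so t ≡ 5·1 = 5 ≡ 5 (mod 8).
    Then x = 71 + 133·5 = 736, valid modulo lcm(133, 8) = 1064: x ≡ 736 (mod 1064).
  Combine with x ≡ 7 (mod 11); new modulus lcm = 11704.
    Write x = 736 + 1064·t and substitute into x ≡ 7 (mod 11): 1064·t ≡ 7 − 736 = -729 (mod 11).
    Reduce coefficients mod 11: 8·t ≡ 8 (mod 11).
    The inverse of 8 mod 11 is 7 (since 8·7 = 56 = 5·11 + 1), so t ≡ 7·8 = 56 ≡ 1 (mod 11).
    Then x = 736 + 1064·1 = 1800, valid modulo lcm(1064, 11) = 11704: x ≡ 1800 (mod 11704).
  Combine with x ≡ 8 (mod 9); new modulus lcm = 105336.
    Write x = 1800 + 11704·t and substitute into x ≡ 8 (mod 9): 11704·t ≡ 8 − 1800 = -1792 (mod 9).
    Reduce coefficients mod 9: 4·t ≡ 8 (mod 9).
    The inverse of 4 mod 9 is 7 (since 4·7 = 28 = 3·9 + 1), so t ≡ 7·8 = 56 ≡ 2 (mod 9).
    Then x = 1800 + 11704·2 = 25208, valid modulo lcm(11704, 9) = 105336: x ≡ 25208 (mod 105336).
Verify against each original: 25208 mod 19 = 14, 25208 mod 7 = 1, 25208 mod 8 = 0, 25208 mod 11 = 7, 25208 mod 9 = 8.

x ≡ 25208 (mod 105336).


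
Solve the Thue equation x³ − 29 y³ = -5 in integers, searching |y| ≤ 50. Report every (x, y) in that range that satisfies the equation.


The equation is x³ - 29y³ = -5. For fixed y, x³ = 29·y³ − 5, so a solution requires the RHS to be a perfect cube.
Strategy: iterate y from -50 to 50, compute RHS = 29·y³ − 5, and check whether it is a (positive or negative) perfect cube.
Check small values of y:
  y = 0: RHS = -5 is not a perfect cube.
  y = 1: RHS = 24 is not a perfect cube.
  y = -1: RHS = -34 is not a perfect cube.
  y = 2: RHS = 227 is not a perfect cube.
  y = -2: RHS = -237 is not a perfect cube.
  y = 3: RHS = 778 is not a perfect cube.
  y = -3: RHS = -788 is not a perfect cube.
Continuing the search up to |y| = 50 finds no solutions either.
No (x, y) in the scanned range satisfies the equation.

No integer solutions with |y| ≤ 50.


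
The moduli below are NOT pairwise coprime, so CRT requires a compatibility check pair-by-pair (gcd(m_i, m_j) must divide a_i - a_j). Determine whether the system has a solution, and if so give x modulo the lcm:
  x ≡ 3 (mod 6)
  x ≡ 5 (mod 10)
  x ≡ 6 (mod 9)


Moduli 6, 10, 9 are not pairwise coprime, so CRT works modulo lcm(m_i) when all pairwise compatibility conditions hold.
Pairwise compatibility: gcd(m_i, m_j) must divide a_i - a_j for every pair.
Merge one congruence at a time:
  Start: x ≡ 3 (mod 6).
  Combine with x ≡ 5 (mod 10): gcd(6, 10) = 2; 5 - 3 = 2, which IS divisible by 2, so compatible.
    Write x = 3 + 6·t and substitute into x ≡ 5 (mod 10): 6·t ≡ 5 − 3 = 2 (mod 10).
    Divide the congruence (and modulus) by g = 2: 3·t ≡ 1 (mod 5).
    The inverse of 3 mod 5 is 2 (since 3·2 = 6 = 1·5 + 1), so t ≡ 2·1 = 2 ≡ 2 (mod 5).
    Then x = 3 + 6·2 = 15, valid modulo lcm(6, 10) = 30: x ≡ 15 (mod 30).
  Combine with x ≡ 6 (mod 9): gcd(30, 9) = 3; 6 - 15 = -9, which IS divisible by 3, so compatible.
    Write x = 15 + 30·t and substitute into x ≡ 6 (mod 9): 30·t ≡ 6 − 15 = -9 (mod 9).
    Divide the congruence (and modulus) by g = 3: 10·t ≡ -3 (mod 3).
    Reduce coefficients mod 3: 1·t ≡ 0 (mod 3).
    So t ≡ 0 (mod 3).
    Then x = 15 + 30·0 = 15, valid modulo lcm(30, 9) = 90: x ≡ 15 (mod 90).
Verify: 15 mod 6 = 3, 15 mod 10 = 5, 15 mod 9 = 6.

x ≡ 15 (mod 90).


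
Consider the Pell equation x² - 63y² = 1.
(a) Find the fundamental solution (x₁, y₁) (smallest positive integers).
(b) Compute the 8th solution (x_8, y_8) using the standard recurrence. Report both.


Step 1: Find the fundamental solution (x₁, y₁) of x² - 63y² = 1.
  Expand √63 as a continued fraction. a₀ = ⌊√63⌋ = 7; iterate m_{k+1} = d_k·a_k − m_k, d_{k+1} = (63 − m_{k+1}²)/d_k, a_{k+1} = ⌊(a₀ + m_{k+1})/d_{k+1}⌋ (starting m₀ = 0, d₀ = 1), with convergents p_k = a_k·p_{k-1} + p_{k-2}, q_k = a_k·q_{k-1} + q_{k-2} (p₋₁ = 1, q₋₁ = 0):
  k = 0: a₀ = 7; p₀/q₀ = 7/1; p₀² − 63·q₀² = 49 − 63 = -14.
  k = 1: m = 7, d = 14, a = ⌊(7 + 7)/14⌋ = 1; p/q = (1·7 + 1)/(1·1 + 0) = 8/1; p² − 63·q² = 64 − 63 = 1.
  The first convergent with p² − 63·q² = 1 gives the fundamental solution (x₁, y₁) = (8, 1).
Step 2: Apply the recurrence (x_{n+1}, y_{n+1}) = (x₁x_n + 63y₁y_n, x₁y_n + y₁x_n) repeatedly.
  From (x_1, y_1) = (8, 1): x_2 = 8·8 + 63·1·1 = 127; y_2 = 8·1 + 1·8 = 16.
  From (x_2, y_2) = (127, 16): x_3 = 8·127 + 63·1·16 = 2024; y_3 = 8·16 + 1·127 = 255.
  From (x_3, y_3) = (2024, 255): x_4 = 8·2024 + 63·1·255 = 32257; y_4 = 8·255 + 1·2024 = 4064.
  From (x_4, y_4) = (32257, 4064): x_5 = 8·32257 + 63·1·4064 = 514088; y_5 = 8·4064 + 1·32257 = 64769.
  From (x_5, y_5) = (514088, 64769): x_6 = 8·514088 + 63·1·64769 = 8193151; y_6 = 8·64769 + 1·514088 = 1032240.
  From (x_6, y_6) = (8193151, 1032240): x_7 = 8·8193151 + 63·1·1032240 = 130576328; y_7 = 8·1032240 + 1·8193151 = 16451071.
  From (x_7, y_7) = (130576328, 16451071): x_8 = 8·130576328 + 63·1·16451071 = 2081028097; y_8 = 8·16451071 + 1·130576328 = 262184896.
Step 3: Verify x_8² - 63·y_8² = 4330677940503441409 - 4330677940503441408 = 1 (should be 1). ✓

(x_1, y_1) = (8, 1); (x_8, y_8) = (2081028097, 262184896).


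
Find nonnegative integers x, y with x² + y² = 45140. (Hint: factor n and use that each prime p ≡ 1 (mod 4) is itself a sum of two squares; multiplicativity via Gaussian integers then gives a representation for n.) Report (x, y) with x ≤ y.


Step 1: Factor n = 45140 = 2^2 · 5 · 37 · 61.
Step 2: Check the mod-4 condition on each prime factor: 2 = 2 (special); 5 ≡ 1 (mod 4), exponent 1; 37 ≡ 1 (mod 4), exponent 1; 61 ≡ 1 (mod 4), exponent 1.
All primes ≡ 3 (mod 4) appear to even exponent (or don't appear), so by the two-squares theorem n IS expressible as a sum of two squares.
Step 3: Build a representation. Group n = k² · m with k = 2 and m = 5 · 37 · 61 = 11285 (a product of primes ≡ 1 (mod 4)); a representation of m scales to one of n via (k·x)² + (k·y)² = k²(x² + y²). Each prime p ≡ 1 (mod 4) is itself a sum of two squares; find a² by testing p − a² for a perfect square:
  5: 5 − 1² = 4 = 2² ⇒ 5 = 1² + 2².
  37: 37 − 1² = 36 = 6² ⇒ 37 = 1² + 6².
  61: 61 − 1² = 60, 61 − 2² = 57, 61 − 3² = 52, 61 − 4² = 45, 61 − 5² = 36 = 6² ⇒ 61 = 5² + 6².
  Combine using the Brahmagupta–Fibonacci identity (a² + b²)(c² + d²) = (ac − bd)² + (ad + bc)² = (ac + bd)² + (ad − bc)²:
  5 · 37 = 185: from (1² + 2²)(1² + 6²), take (1·1 − 2·6, 1·6 + 2·1) = (1 − 12, 6 + 2) = (-11, 8); dropping signs (only squares matter) gives (11, 8); check 11² + 8² = 121 + 64 = 185 ✓.
  185 · 61 = 11285: from (11² + 8²)(5² + 6²), take (11·5 − 8·6, 11·6 + 8·5) = (55 − 48, 66 + 40) = (7, 106); check 7² + 106² = 49 + 11236 = 11285 ✓.
  Scale by k = 2: (2·7, 2·106) = (14, 212).
Step 4: Order so x ≤ y and verify: 14² + 212² = 196 + 44944 = 45140 = n. ✓

n = 45140 = 14² + 212² (one valid representation with x ≤ y).


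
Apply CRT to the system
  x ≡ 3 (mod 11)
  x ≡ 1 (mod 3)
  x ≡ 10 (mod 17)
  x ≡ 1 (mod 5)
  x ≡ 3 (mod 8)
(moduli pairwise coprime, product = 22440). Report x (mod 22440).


Product of moduli M = 11 · 3 · 17 · 5 · 8 = 22440.
Merge one congruence at a time:
  Start: x ≡ 3 (mod 11).
  Combine with x ≡ 1 (mod 3); new modulus lcm = 33.
    Write x = 3 + 11·t and substitute into x ≡ 1 (mod 3): 11·t ≡ 1 − 3 = -2 (mod 3).
    Reduce coefficients mod 3: 2·t ≡ 1 (mod 3).
    The inverse of 2 mod 3 is 2 (since 2·2 = 4 = 1·3 + 1), so t ≡ 2·1 = 2 ≡ 2 (mod 3).
    Then x = 3 + 11·2 = 25, valid modulo lcm(11, 3) = 33: x ≡ 25 (mod 33).
  Combine with x ≡ 10 (mod 17); new modulus lcm = 561.
    Write x = 25 + 33·t and substitute into x ≡ 10 (mod 17): 33·t ≡ 10 − 25 = -15 (mod 17).
    Reduce coefficients mod 17: 16·t ≡ 2 (mod 17).
    The inverse of 16 mod 17 is 16 (since 16·16 = 256 = 15·17 + 1), so t ≡ 16·2 = 32 ≡ 15 (mod 17).
    Then x = 25 + 33·15 = 520, valid modulo lcm(33, 17) = 561: x ≡ 520 (mod 561).
  Combine with x ≡ 1 (mod 5); new modulus lcm = 2805.
    Write x = 520 + 561·t and substitute into x ≡ 1 (mod 5): 561·t ≡ 1 − 520 = -519 (mod 5).
    Reduce coefficients mod 5: 1·t ≡ 1 (mod 5).
    So t ≡ 1 (mod 5).
    Then x = 520 + 561·1 = 1081, valid modulo lcm(561, 5) = 2805: x ≡ 1081 (mod 2805).
  Combine with x ≡ 3 (mod 8); new modulus lcm = 22440.
    Write x = 1081 + 2805·t and substitute into x ≡ 3 (mod 8): 2805·t ≡ 3 − 1081 = -1078 (mod 8).
    Reduce coefficients mod 8: 5·t ≡ 2 (mod 8).
    The inverse of 5 mod 8 is 5 (since 5·5 = 25 = 3·8 + 1), so t ≡ 5·2 = 10 ≡ 2 (mod 8).
    Then x = 1081 + 2805·2 = 6691, valid modulo lcm(2805, 8) = 22440: x ≡ 6691 (mod 22440).
Verify against each original: 6691 mod 11 = 3, 6691 mod 3 = 1, 6691 mod 17 = 10, 6691 mod 5 = 1, 6691 mod 8 = 3.

x ≡ 6691 (mod 22440).


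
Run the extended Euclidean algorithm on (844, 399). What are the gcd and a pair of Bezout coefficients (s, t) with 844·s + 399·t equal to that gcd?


Euclidean algorithm on (844, 399) — divide until remainder is 0:
  844 = 2 · 399 + 46
  399 = 8 · 46 + 31
  46 = 1 · 31 + 15
  31 = 2 · 15 + 1
  15 = 15 · 1 + 0
gcd(844, 399) = 1.
Track Bezout coefficients alongside the remainders: start with r₀ = 844 = a·1 + b·0 (s = 1, t = 0) and r₁ = 399 = a·0 + b·1 (s = 0, t = 1); each new remainder r_{k+1} = r_{k-1} − q_k·r_k inherits s_{k+1} = s_{k-1} − q_k·s_k, t_{k+1} = t_{k-1} − q_k·t_k, so r_k = a·s_k + b·t_k at every step:
  q = 2: r = 46, s = 1 − 2·0 = 1, t = 0 − 2·1 = -2  (check: 844·1 + 399·(-2) = 46)
  q = 8: r = 31, s = 0 − 8·1 = -8, t = 1 − 8·(-2) = 17  (check: 844·(-8) + 399·17 = 31)
  q = 1: r = 15, s = 1 − 1·(-8) = 9, t = -2 − 1·17 = -19  (check: 844·9 + 399·(-19) = 15)
  q = 2: r = 1, s = -8 − 2·9 = -26, t = 17 − 2·(-19) = 55  (check: 844·(-26) + 399·55 = 1)
The row with r = 1 (the gcd) gives the Bezout coefficients s = -26, t = 55.
Result: 844 · (-26) + 399 · (55) = 1.

gcd(844, 399) = 1; s = -26, t = 55 (check: 844·(-26) + 399·55 = 1).


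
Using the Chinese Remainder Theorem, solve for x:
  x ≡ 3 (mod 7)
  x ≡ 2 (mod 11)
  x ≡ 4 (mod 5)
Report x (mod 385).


Moduli 7, 11, 5 are pairwise coprime; by CRT there is a unique solution modulo M = 7 · 11 · 5 = 385.
Solve pairwise, accumulating the modulus:
  Start with x ≡ 3 (mod 7).
  Combine with x ≡ 2 (mod 11): since gcd(7, 11) = 1, we get a unique residue mod 77.
    Write x = 3 + 7·t and substitute into x ≡ 2 (mod 11): 7·t ≡ 2 − 3 = -1 (mod 11).
    Reduce coefficients mod 11: 7·t ≡ 10 (mod 11).
    The inverse of 7 mod 11 is 8 (since 7·8 = 56 = 5·11 + 1), so t ≡ 8·10 = 80 ≡ 3 (mod 11).
    Then x = 3 + 7·3 = 24, valid modulo lcm(7, 11) = 77: x ≡ 24 (mod 77).
  Combine with x ≡ 4 (mod 5): since gcd(77, 5) = 1, we get a unique residue mod 385.
    Write x = 24 + 77·t and substitute into x ≡ 4 (mod 5): 77·t ≡ 4 − 24 = -20 (mod 5).
    Reduce coefficients mod 5: 2·t ≡ 0 (mod 5).
    The inverse of 2 mod 5 is 3 (since 2·3 = 6 = 1·5 + 1), so t ≡ 3·0 = 0 ≡ 0 (mod 5).
    Then x = 24 + 77·0 = 24, valid modulo lcm(77, 5) = 385: x ≡ 24 (mod 385).
Verify: 24 mod 7 = 3 ✓, 24 mod 11 = 2 ✓, 24 mod 5 = 4 ✓.

x ≡ 24 (mod 385).


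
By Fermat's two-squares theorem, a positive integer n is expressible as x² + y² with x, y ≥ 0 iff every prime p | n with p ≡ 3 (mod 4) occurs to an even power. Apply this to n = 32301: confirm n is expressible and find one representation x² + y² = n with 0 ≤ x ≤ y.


Step 1: Factor n = 32301 = 3^2 · 37 · 97.
Step 2: Check the mod-4 condition on each prime factor: 3 ≡ 3 (mod 4), exponent 2 (must be even); 37 ≡ 1 (mod 4), exponent 1; 97 ≡ 1 (mod 4), exponent 1.
All primes ≡ 3 (mod 4) appear to even exponent (or don't appear), so by the two-squares theorem n IS expressible as a sum of two squares.
Step 3: Build a representation. Group n = k² · m with k = 3 and m = 37 · 97 = 3589 (a product of primes ≡ 1 (mod 4)); a representation of m scales to one of n via (k·x)² + (k·y)² = k²(x² + y²). Each prime p ≡ 1 (mod 4) is itself a sum of two squares; find a² by testing p − a² for a perfect square:
  37: 37 − 1² = 36 = 6² ⇒ 37 = 1² + 6².
  97: 97 − 1² = 96, 97 − 2² = 93, 97 − 3² = 88, 97 − 4² = 81 = 9² ⇒ 97 = 4² + 9².
  Combine using the Brahmagupta–Fibonacci identity (a² + b²)(c² + d²) = (ac − bd)² + (ad + bc)² = (ac + bd)² + (ad − bc)²:
  37 · 97 = 3589: from (1² + 6²)(4² + 9²), take (1·4 − 6·9, 1·9 + 6·4) = (4 − 54, 9 + 24) = (-50, 33); dropping signs (only squares matter) gives (50, 33); check 50² + 33² = 2500 + 1089 = 3589 ✓.
  Scale by k = 3: (3·50, 3·33) = (150, 99).
Step 4: Order so x ≤ y and verify: 99² + 150² = 9801 + 22500 = 32301 = n. ✓

n = 32301 = 99² + 150² (one valid representation with x ≤ y).


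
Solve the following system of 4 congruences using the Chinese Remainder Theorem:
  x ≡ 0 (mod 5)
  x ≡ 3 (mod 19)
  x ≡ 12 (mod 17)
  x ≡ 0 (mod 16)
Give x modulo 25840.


Product of moduli M = 5 · 19 · 17 · 16 = 25840.
Merge one congruence at a time:
  Start: x ≡ 0 (mod 5).
  Combine with x ≡ 3 (mod 19); new modulus lcm = 95.
    Write x = 0 + 5·t and substitute into x ≡ 3 (mod 19): 5·t ≡ 3 − 0 = 3 (mod 19).
    The inverse of 5 mod 19 is 4 (since 5·4 = 20 = 1·19 + 1), so t ≡ 4·3 = 12 ≡ 12 (mod 19).
    Then x = 0 + 5·12 = 60, valid modulo lcm(5, 19) = 95: x ≡ 60 (mod 95).
  Combine with x ≡ 12 (mod 17); new modulus lcm = 1615.
    Write x = 60 + 95·t and substitute into x ≡ 12 (mod 17): 95·t ≡ 12 − 60 = -48 (mod 17).
    Reduce coefficients mod 17: 10·t ≡ 3 (mod 17).
    The inverse of 10 mod 17 is 12 (since 10·12 = 120 = 7·17 + 1), so t ≡ 12·3 = 36 ≡ 2 (mod 17).
    Then x = 60 + 95·2 = 250, valid modulo lcm(95, 17) = 1615: x ≡ 250 (mod 1615).
  Combine with x ≡ 0 (mod 16); new modulus lcm = 25840.
    Write x = 250 + 1615·t and substitute into x ≡ 0 (mod 16): 1615·t ≡ 0 − 250 = -250 (mod 16).
    Reduce coefficients mod 16: 15·t ≡ 6 (mod 16).
    The inverse of 15 mod 16 is 15 (since 15·15 = 225 = 14·16 + 1), so t ≡ 15·6 = 90 ≡ 10 (mod 16).
    Then x = 250 + 1615·10 = 16400, valid modulo lcm(1615, 16) = 25840: x ≡ 16400 (mod 25840).
Verify against each original: 16400 mod 5 = 0, 16400 mod 19 = 3, 16400 mod 17 = 12, 16400 mod 16 = 0.

x ≡ 16400 (mod 25840).


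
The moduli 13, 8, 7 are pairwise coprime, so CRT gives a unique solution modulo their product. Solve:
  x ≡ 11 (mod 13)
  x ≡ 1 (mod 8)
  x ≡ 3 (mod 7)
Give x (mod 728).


Moduli 13, 8, 7 are pairwise coprime; by CRT there is a unique solution modulo M = 13 · 8 · 7 = 728.
Solve pairwise, accumulating the modulus:
  Start with x ≡ 11 (mod 13).
  Combine with x ≡ 1 (mod 8): since gcd(13, 8) = 1, we get a unique residue mod 104.
    Write x = 11 + 13·t and substitute into x ≡ 1 (mod 8): 13·t ≡ 1 − 11 = -10 (mod 8).
    Reduce coefficients mod 8: 5·t ≡ 6 (mod 8).
    The inverse of 5 mod 8 is 5 (since 5·5 = 25 = 3·8 + 1), so t ≡ 5·6 = 30 ≡ 6 (mod 8).
    Then x = 11 + 13·6 = 89, valid modulo lcm(13, 8) = 104: x ≡ 89 (mod 104).
  Combine with x ≡ 3 (mod 7): since gcd(104, 7) = 1, we get a unique residue mod 728.
    Write x = 89 + 104·t and substitute into x ≡ 3 (mod 7): 104·t ≡ 3 − 89 = -86 (mod 7).
    Reduce coefficients mod 7: 6·t ≡ 5 (mod 7).
    The inverse of 6 mod 7 is 6 (since 6·6 = 36 = 5·7 + 1), so t ≡ 6·5 = 30 ≡ 2 (mod 7).
    Then x = 89 + 104·2 = 297, valid modulo lcm(104, 7) = 728: x ≡ 297 (mod 728).
Verify: 297 mod 13 = 11 ✓, 297 mod 8 = 1 ✓, 297 mod 7 = 3 ✓.

x ≡ 297 (mod 728).


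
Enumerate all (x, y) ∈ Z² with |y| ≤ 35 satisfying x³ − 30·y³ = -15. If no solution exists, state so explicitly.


The equation is x³ - 30y³ = -15. For fixed y, x³ = 30·y³ − 15, so a solution requires the RHS to be a perfect cube.
Strategy: iterate y from -35 to 35, compute RHS = 30·y³ − 15, and check whether it is a (positive or negative) perfect cube.
Check small values of y:
  y = 0: RHS = -15 is not a perfect cube.
  y = 1: RHS = 15 is not a perfect cube.
  y = -1: RHS = -45 is not a perfect cube.
  y = 2: RHS = 225 is not a perfect cube.
  y = -2: RHS = -255 is not a perfect cube.
  y = 3: RHS = 795 is not a perfect cube.
  y = -3: RHS = -825 is not a perfect cube.
Continuing the search up to |y| = 35 finds no solutions either.
No (x, y) in the scanned range satisfies the equation.

No integer solutions with |y| ≤ 35.


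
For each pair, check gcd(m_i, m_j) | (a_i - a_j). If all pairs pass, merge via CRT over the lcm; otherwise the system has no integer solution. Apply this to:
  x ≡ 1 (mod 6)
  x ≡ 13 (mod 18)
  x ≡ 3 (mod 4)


Moduli 6, 18, 4 are not pairwise coprime, so CRT works modulo lcm(m_i) when all pairwise compatibility conditions hold.
Pairwise compatibility: gcd(m_i, m_j) must divide a_i - a_j for every pair.
Merge one congruence at a time:
  Start: x ≡ 1 (mod 6).
  Combine with x ≡ 13 (mod 18): gcd(6, 18) = 6; 13 - 1 = 12, which IS divisible by 6, so compatible.
    Write x = 1 + 6·t and substitute into x ≡ 13 (mod 18): 6·t ≡ 13 − 1 = 12 (mod 18).
    Divide the congruence (and modulus) by g = 6: 1·t ≡ 2 (mod 3).
    So t ≡ 2 (mod 3).
    Then x = 1 + 6·2 = 13, valid modulo lcm(6, 18) = 18: x ≡ 13 (mod 18).
  Combine with x ≡ 3 (mod 4): gcd(18, 4) = 2; 3 - 13 = -10, which IS divisible by 2, so compatible.
    Write x = 13 + 18·t and substitute into x ≡ 3 (mod 4): 18·t ≡ 3 − 13 = -10 (mod 4).
    Divide the congruence (and modulus) by g = 2: 9·t ≡ -5 (mod 2).
    Reduce coefficients mod 2: 1·t ≡ 1 (mod 2).
    So t ≡ 1 (mod 2).
    Then x = 13 + 18·1 = 31, valid modulo lcm(18, 4) = 36: x ≡ 31 (mod 36).
Verify: 31 mod 6 = 1, 31 mod 18 = 13, 31 mod 4 = 3.

x ≡ 31 (mod 36).


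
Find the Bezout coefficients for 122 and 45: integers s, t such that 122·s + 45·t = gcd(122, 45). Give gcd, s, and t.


Euclidean algorithm on (122, 45) — divide until remainder is 0:
  122 = 2 · 45 + 32
  45 = 1 · 32 + 13
  32 = 2 · 13 + 6
  13 = 2 · 6 + 1
  6 = 6 · 1 + 0
gcd(122, 45) = 1.
Track Bezout coefficients alongside the remainders: start with r₀ = 122 = a·1 + b·0 (s = 1, t = 0) and r₁ = 45 = a·0 + b·1 (s = 0, t = 1); each new remainder r_{k+1} = r_{k-1} − q_k·r_k inherits s_{k+1} = s_{k-1} − q_k·s_k, t_{k+1} = t_{k-1} − q_k·t_k, so r_k = a·s_k + b·t_k at every step:
  q = 2: r = 32, s = 1 − 2·0 = 1, t = 0 − 2·1 = -2  (check: 122·1 + 45·(-2) = 32)
  q = 1: r = 13, s = 0 − 1·1 = -1, t = 1 − 1·(-2) = 3  (check: 122·(-1) + 45·3 = 13)
  q = 2: r = 6, s = 1 − 2·(-1) = 3, t = -2 − 2·3 = -8  (check: 122·3 + 45·(-8) = 6)
  q = 2: r = 1, s = -1 − 2·3 = -7, t = 3 − 2·(-8) = 19  (check: 122·(-7) + 45·19 = 1)
The row with r = 1 (the gcd) gives the Bezout coefficients s = -7, t = 19.
Result: 122 · (-7) + 45 · (19) = 1.

gcd(122, 45) = 1; s = -7, t = 19 (check: 122·(-7) + 45·19 = 1).


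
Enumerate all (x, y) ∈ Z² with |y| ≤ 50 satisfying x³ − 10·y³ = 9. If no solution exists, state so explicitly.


The equation is x³ - 10y³ = 9. For fixed y, x³ = 10·y³ + 9, so a solution requires the RHS to be a perfect cube.
Strategy: iterate y from -50 to 50, compute RHS = 10·y³ + 9, and check whether it is a (positive or negative) perfect cube.
Check small values of y:
  y = 0: RHS = 9 is not a perfect cube.
  y = 1: RHS = 19 is not a perfect cube.
  y = -1: RHS = -1 = (-1)³ ⇒ x = -1 works.
  y = 2: RHS = 89 is not a perfect cube.
  y = -2: RHS = -71 is not a perfect cube.
  y = 3: RHS = 279 is not a perfect cube.
  y = -3: RHS = -261 is not a perfect cube.
Continuing the search up to |y| = 50 finds no further solutions beyond those listed.
Collected solutions: (-1, -1).

Solutions (with |y| ≤ 50): (-1, -1).


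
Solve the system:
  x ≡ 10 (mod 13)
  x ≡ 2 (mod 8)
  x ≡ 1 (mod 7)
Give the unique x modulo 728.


Moduli 13, 8, 7 are pairwise coprime; by CRT there is a unique solution modulo M = 13 · 8 · 7 = 728.
Solve pairwise, accumulating the modulus:
  Start with x ≡ 10 (mod 13).
  Combine with x ≡ 2 (mod 8): since gcd(13, 8) = 1, we get a unique residue mod 104.
    Write x = 10 + 13·t and substitute into x ≡ 2 (mod 8): 13·t ≡ 2 − 10 = -8 (mod 8).
    Reduce coefficients mod 8: 5·t ≡ 0 (mod 8).
    The inverse of 5 mod 8 is 5 (since 5·5 = 25 = 3·8 + 1), so t ≡ 5·0 = 0 ≡ 0 (mod 8).
    Then x = 10 + 13·0 = 10, valid modulo lcm(13, 8) = 104: x ≡ 10 (mod 104).
  Combine with x ≡ 1 (mod 7): since gcd(104, 7) = 1, we get a unique residue mod 728.
    Write x = 10 + 104·t and substitute into x ≡ 1 (mod 7): 104·t ≡ 1 − 10 = -9 (mod 7).
    Reduce coefficients mod 7: 6·t ≡ 5 (mod 7).
    The inverse of 6 mod 7 is 6 (since 6·6 = 36 = 5·7 + 1), so t ≡ 6·5 = 30 ≡ 2 (mod 7).
    Then x = 10 + 104·2 = 218, valid modulo lcm(104, 7) = 728: x ≡ 218 (mod 728).
Verify: 218 mod 13 = 10 ✓, 218 mod 8 = 2 ✓, 218 mod 7 = 1 ✓.

x ≡ 218 (mod 728).


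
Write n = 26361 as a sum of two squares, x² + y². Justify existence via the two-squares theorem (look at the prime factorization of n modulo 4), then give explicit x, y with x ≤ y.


Step 1: Factor n = 26361 = 3^2 · 29 · 101.
Step 2: Check the mod-4 condition on each prime factor: 3 ≡ 3 (mod 4), exponent 2 (must be even); 29 ≡ 1 (mod 4), exponent 1; 101 ≡ 1 (mod 4), exponent 1.
All primes ≡ 3 (mod 4) appear to even exponent (or don't appear), so by the two-squares theorem n IS expressible as a sum of two squares.
Step 3: Build a representation. Group n = k² · m with k = 3 and m = 29 · 101 = 2929 (a product of primes ≡ 1 (mod 4)); a representation of m scales to one of n via (k·x)² + (k·y)² = k²(x² + y²). Each prime p ≡ 1 (mod 4) is itself a sum of two squares; find a² by testing p − a² for a perfect square:
  29: 29 − 1² = 28, 29 − 2² = 25 = 5² ⇒ 29 = 2² + 5².
  101: 101 − 1² = 100 = 10² ⇒ 101 = 1² + 10².
  Combine using the Brahmagupta–Fibonacci identity (a² + b²)(c² + d²) = (ac − bd)² + (ad + bc)² = (ac + bd)² + (ad − bc)²:
  29 · 101 = 2929: from (2² + 5²)(1² + 10²), take (2·1 − 5·10, 2·10 + 5·1) = (2 − 50, 20 + 5) = (-48, 25); dropping signs (only squares matter) gives (48, 25); check 48² + 25² = 2304 + 625 = 2929 ✓.
  Scale by k = 3: (3·48, 3·25) = (144, 75).
Step 4: Order so x ≤ y and verify: 75² + 144² = 5625 + 20736 = 26361 = n. ✓

n = 26361 = 75² + 144² (one valid representation with x ≤ y).


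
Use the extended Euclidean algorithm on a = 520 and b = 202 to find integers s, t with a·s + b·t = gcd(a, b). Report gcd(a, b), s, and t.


Euclidean algorithm on (520, 202) — divide until remainder is 0:
  520 = 2 · 202 + 116
  202 = 1 · 116 + 86
  116 = 1 · 86 + 30
  86 = 2 · 30 + 26
  30 = 1 · 26 + 4
  26 = 6 · 4 + 2
  4 = 2 · 2 + 0
gcd(520, 202) = 2.
Track Bezout coefficients alongside the remainders: start with r₀ = 520 = a·1 + b·0 (s = 1, t = 0) and r₁ = 202 = a·0 + b·1 (s = 0, t = 1); each new remainder r_{k+1} = r_{k-1} − q_k·r_k inherits s_{k+1} = s_{k-1} − q_k·s_k, t_{k+1} = t_{k-1} − q_k·t_k, so r_k = a·s_k + b·t_k at every step:
  q = 2: r = 116, s = 1 − 2·0 = 1, t = 0 − 2·1 = -2  (check: 520·1 + 202·(-2) = 116)
  q = 1: r = 86, s = 0 − 1·1 = -1, t = 1 − 1·(-2) = 3  (check: 520·(-1) + 202·3 = 86)
  q = 1: r = 30, s = 1 − 1·(-1) = 2, t = -2 − 1·3 = -5  (check: 520·2 + 202·(-5) = 30)
  q = 2: r = 26, s = -1 − 2·2 = -5, t = 3 − 2·(-5) = 13  (check: 520·(-5) + 202·13 = 26)
  q = 1: r = 4, s = 2 − 1·(-5) = 7, t = -5 − 1·13 = -18  (check: 520·7 + 202·(-18) = 4)
  q = 6: r = 2, s = -5 − 6·7 = -47, t = 13 − 6·(-18) = 121  (check: 520·(-47) + 202·121 = 2)
The row with r = 2 (the gcd) gives the Bezout coefficients s = -47, t = 121.
Result: 520 · (-47) + 202 · (121) = 2.

gcd(520, 202) = 2; s = -47, t = 121 (check: 520·(-47) + 202·121 = 2).


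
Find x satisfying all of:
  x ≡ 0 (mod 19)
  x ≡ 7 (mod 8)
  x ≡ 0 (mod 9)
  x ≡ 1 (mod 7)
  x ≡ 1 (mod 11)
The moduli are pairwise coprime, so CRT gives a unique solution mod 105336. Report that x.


Product of moduli M = 19 · 8 · 9 · 7 · 11 = 105336.
Merge one congruence at a time:
  Start: x ≡ 0 (mod 19).
  Combine with x ≡ 7 (mod 8); new modulus lcm = 152.
    Write x = 0 + 19·t and substitute into x ≡ 7 (mod 8): 19·t ≡ 7 − 0 = 7 (mod 8).
    Reduce coefficients mod 8: 3·t ≡ 7 (mod 8).
    The inverse of 3 mod 8 is 3 (since 3·3 = 9 = 1·8 + 1), so t ≡ 3·7 = 21 ≡ 5 (mod 8).
    Then x = 0 + 19·5 = 95, valid modulo lcm(19, 8) = 152: x ≡ 95 (mod 152).
  Combine with x ≡ 0 (mod 9); new modulus lcm = 1368.
    Write x = 95 + 152·t and substitute into x ≡ 0 (mod 9): 152·t ≡ 0 − 95 = -95 (mod 9).
    Reduce coefficients mod 9: 8·t ≡ 4 (mod 9).
    The inverse of 8 mod 9 is 8 (since 8·8 = 64 = 7·9 + 1), so t ≡ 8·4 = 32 ≡ 5 (mod 9).
    Then x = 95 + 152·5 = 855, valid modulo lcm(152, 9) = 1368: x ≡ 855 (mod 1368).
  Combine with x ≡ 1 (mod 7); new modulus lcm = 9576.
    Write x = 855 + 1368·t and substitute into x ≡ 1 (mod 7): 1368·t ≡ 1 − 855 = -854 (mod 7).
    Reduce coefficients mod 7: 3·t ≡ 0 (mod 7).
    The inverse of 3 mod 7 is 5 (since 3·5 = 15 = 2·7 + 1), so t ≡ 5·0 = 0 ≡ 0 (mod 7).
    Then x = 855 + 1368·0 = 855, valid modulo lcm(1368, 7) = 9576: x ≡ 855 (mod 9576).
  Combine with x ≡ 1 (mod 11); new modulus lcm = 105336.
    Write x = 855 + 9576·t and substitute into x ≡ 1 (mod 11): 9576·t ≡ 1 − 855 = -854 (mod 11).
    Reduce coefficients mod 11: 6·t ≡ 4 (mod 11).
    The inverse of 6 mod 11 is 2 (since 6·2 = 12 = 1·11 + 1), so t ≡ 2·4 = 8 ≡ 8 (mod 11).
    Then x = 855 + 9576·8 = 77463, valid modulo lcm(9576, 11) = 105336: x ≡ 77463 (mod 105336).
Verify against each original: 77463 mod 19 = 0, 77463 mod 8 = 7, 77463 mod 9 = 0, 77463 mod 7 = 1, 77463 mod 11 = 1.

x ≡ 77463 (mod 105336).


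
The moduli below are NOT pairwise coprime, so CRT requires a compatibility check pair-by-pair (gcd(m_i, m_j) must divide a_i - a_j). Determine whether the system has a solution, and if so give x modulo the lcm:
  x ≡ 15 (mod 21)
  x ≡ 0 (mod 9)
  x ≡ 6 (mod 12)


Moduli 21, 9, 12 are not pairwise coprime, so CRT works modulo lcm(m_i) when all pairwise compatibility conditions hold.
Pairwise compatibility: gcd(m_i, m_j) must divide a_i - a_j for every pair.
Merge one congruence at a time:
  Start: x ≡ 15 (mod 21).
  Combine with x ≡ 0 (mod 9): gcd(21, 9) = 3; 0 - 15 = -15, which IS divisible by 3, so compatible.
    Write x = 15 + 21·t and substitute into x ≡ 0 (mod 9): 21·t ≡ 0 − 15 = -15 (mod 9).
    Divide the congruence (and modulus) by g = 3: 7·t ≡ -5 (mod 3).
    Reduce coefficients mod 3: 1·t ≡ 1 (mod 3).
    So t ≡ 1 (mod 3).
    Then x = 15 + 21·1 = 36, valid modulo lcm(21, 9) = 63: x ≡ 36 (mod 63).
  Combine with x ≡ 6 (mod 12): gcd(63, 12) = 3; 6 - 36 = -30, which IS divisible by 3, so compatible.
    Write x = 36 + 63·t and substitute into x ≡ 6 (mod 12): 63·t ≡ 6 − 36 = -30 (mod 12).
    Divide the congruence (and modulus) by g = 3: 21·t ≡ -10 (mod 4).
    Reduce coefficients mod 4: 1·t ≡ 2 (mod 4).
    So t ≡ 2 (mod 4).
    Then x = 36 + 63·2 = 162, valid modulo lcm(63, 12) = 252: x ≡ 162 (mod 252).
Verify: 162 mod 21 = 15, 162 mod 9 = 0, 162 mod 12 = 6.

x ≡ 162 (mod 252).


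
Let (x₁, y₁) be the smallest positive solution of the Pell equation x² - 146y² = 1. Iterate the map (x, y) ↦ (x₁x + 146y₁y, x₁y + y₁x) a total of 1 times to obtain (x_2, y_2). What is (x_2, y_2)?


Step 1: Find the fundamental solution (x₁, y₁) of x² - 146y² = 1.
  Expand √146 as a continued fraction. a₀ = ⌊√146⌋ = 12; iterate m_{k+1} = d_k·a_k − m_k, d_{k+1} = (146 − m_{k+1}²)/d_k, a_{k+1} = ⌊(a₀ + m_{k+1})/d_{k+1}⌋ (starting m₀ = 0, d₀ = 1), with convergents p_k = a_k·p_{k-1} + p_{k-2}, q_k = a_k·q_{k-1} + q_{k-2} (p₋₁ = 1, q₋₁ = 0):
  k = 0: a₀ = 12; p₀/q₀ = 12/1; p₀² − 146·q₀² = 144 − 146 = -2.
  k = 1: m = 12, d = 2, a = ⌊(12 + 12)/2⌋ = 12; p/q = (12·12 + 1)/(12·1 + 0) = 145/12; p² − 146·q² = 21025 − 21024 = 1.
  The first convergent with p² − 146·q² = 1 gives the fundamental solution (x₁, y₁) = (145, 12).
Step 2: Apply the recurrence (x_{n+1}, y_{n+1}) = (x₁x_n + 146y₁y_n, x₁y_n + y₁x_n) repeatedly.
  From (x_1, y_1) = (145, 12): x_2 = 145·145 + 146·12·12 = 42049; y_2 = 145·12 + 12·145 = 3480.
Step 3: Verify x_2² - 146·y_2² = 1768118401 - 1768118400 = 1 (should be 1). ✓

(x_1, y_1) = (145, 12); (x_2, y_2) = (42049, 3480).


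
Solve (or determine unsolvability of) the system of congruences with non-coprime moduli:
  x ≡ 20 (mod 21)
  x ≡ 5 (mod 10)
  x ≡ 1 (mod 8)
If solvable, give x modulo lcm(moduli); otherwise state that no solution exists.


Moduli 21, 10, 8 are not pairwise coprime, so CRT works modulo lcm(m_i) when all pairwise compatibility conditions hold.
Pairwise compatibility: gcd(m_i, m_j) must divide a_i - a_j for every pair.
Merge one congruence at a time:
  Start: x ≡ 20 (mod 21).
  Combine with x ≡ 5 (mod 10): gcd(21, 10) = 1; 5 - 20 = -15, which IS divisible by 1, so compatible.
    Write x = 20 + 21·t and substitute into x ≡ 5 (mod 10): 21·t ≡ 5 − 20 = -15 (mod 10).
    Reduce coefficients mod 10: 1·t ≡ 5 (mod 10).
    So t ≡ 5 (mod 10).
    Then x = 20 + 21·5 = 125, valid modulo lcm(21, 10) = 210: x ≡ 125 (mod 210).
  Combine with x ≡ 1 (mod 8): gcd(210, 8) = 2; 1 - 125 = -124, which IS divisible by 2, so compatible.
    Write x = 125 + 210·t and substitute into x ≡ 1 (mod 8): 210·t ≡ 1 − 125 = -124 (mod 8).
    Divide the congruence (and modulus) by g = 2: 105·t ≡ -62 (mod 4).
    Reduce coefficients mod 4: 1·t ≡ 2 (mod 4).
    So t ≡ 2 (mod 4).
    Then x = 125 + 210·2 = 545, valid modulo lcm(210, 8) = 840: x ≡ 545 (mod 840).
Verify: 545 mod 21 = 20, 545 mod 10 = 5, 545 mod 8 = 1.

x ≡ 545 (mod 840).


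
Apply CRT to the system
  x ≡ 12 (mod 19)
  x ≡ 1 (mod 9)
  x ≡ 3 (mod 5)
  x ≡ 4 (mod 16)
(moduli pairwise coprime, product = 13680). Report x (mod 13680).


Product of moduli M = 19 · 9 · 5 · 16 = 13680.
Merge one congruence at a time:
  Start: x ≡ 12 (mod 19).
  Combine with x ≡ 1 (mod 9); new modulus lcm = 171.
    Write x = 12 + 19·t and substitute into x ≡ 1 (mod 9): 19·t ≡ 1 − 12 = -11 (mod 9).
    Reduce coefficients mod 9: 1·t ≡ 7 (mod 9).
    So t ≡ 7 (mod 9).
    Then x = 12 + 19·7 = 145, valid modulo lcm(19, 9) = 171: x ≡ 145 (mod 171).
  Combine with x ≡ 3 (mod 5); new modulus lcm = 855.
    Write x = 145 + 171·t and substitute into x ≡ 3 (mod 5): 171·t ≡ 3 − 145 = -142 (mod 5).
    Reduce coefficients mod 5: 1·t ≡ 3 (mod 5).
    So t ≡ 3 (mod 5).
    Then x = 145 + 171·3 = 658, valid modulo lcm(171, 5) = 855: x ≡ 658 (mod 855).
  Combine with x ≡ 4 (mod 16); new modulus lcm = 13680.
    Write x = 658 + 855·t and substitute into x ≡ 4 (mod 16): 855·t ≡ 4 − 658 = -654 (mod 16).
    Reduce coefficients mod 16: 7·t ≡ 2 (mod 16).
    The inverse of 7 mod 16 is 7 (since 7·7 = 49 = 3·16 + 1), so t ≡ 7·2 = 14 ≡ 14 (mod 16).
    Then x = 658 + 855·14 = 12628, valid modulo lcm(855, 16) = 13680: x ≡ 12628 (mod 13680).
Verify against each original: 12628 mod 19 = 12, 12628 mod 9 = 1, 12628 mod 5 = 3, 12628 mod 16 = 4.

x ≡ 12628 (mod 13680).


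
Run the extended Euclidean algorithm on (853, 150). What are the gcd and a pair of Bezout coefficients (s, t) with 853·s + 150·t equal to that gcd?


Euclidean algorithm on (853, 150) — divide until remainder is 0:
  853 = 5 · 150 + 103
  150 = 1 · 103 + 47
  103 = 2 · 47 + 9
  47 = 5 · 9 + 2
  9 = 4 · 2 + 1
  2 = 2 · 1 + 0
gcd(853, 150) = 1.
Track Bezout coefficients alongside the remainders: start with r₀ = 853 = a·1 + b·0 (s = 1, t = 0) and r₁ = 150 = a·0 + b·1 (s = 0, t = 1); each new remainder r_{k+1} = r_{k-1} − q_k·r_k inherits s_{k+1} = s_{k-1} − q_k·s_k, t_{k+1} = t_{k-1} − q_k·t_k, so r_k = a·s_k + b·t_k at every step:
  q = 5: r = 103, s = 1 − 5·0 = 1, t = 0 − 5·1 = -5  (check: 853·1 + 150·(-5) = 103)
  q = 1: r = 47, s = 0 − 1·1 = -1, t = 1 − 1·(-5) = 6  (check: 853·(-1) + 150·6 = 47)
  q = 2: r = 9, s = 1 − 2·(-1) = 3, t = -5 − 2·6 = -17  (check: 853·3 + 150·(-17) = 9)
  q = 5: r = 2, s = -1 − 5·3 = -16, t = 6 − 5·(-17) = 91  (check: 853·(-16) + 150·91 = 2)
  q = 4: r = 1, s = 3 − 4·(-16) = 67, t = -17 − 4·91 = -381  (check: 853·67 + 150·(-381) = 1)
The row with r = 1 (the gcd) gives the Bezout coefficients s = 67, t = -381.
Result: 853 · (67) + 150 · (-381) = 1.

gcd(853, 150) = 1; s = 67, t = -381 (check: 853·67 + 150·(-381) = 1).


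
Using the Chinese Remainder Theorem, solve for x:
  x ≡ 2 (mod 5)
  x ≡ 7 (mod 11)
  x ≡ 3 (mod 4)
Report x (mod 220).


Moduli 5, 11, 4 are pairwise coprime; by CRT there is a unique solution modulo M = 5 · 11 · 4 = 220.
Solve pairwise, accumulating the modulus:
  Start with x ≡ 2 (mod 5).
  Combine with x ≡ 7 (mod 11): since gcd(5, 11) = 1, we get a unique residue mod 55.
    Write x = 2 + 5·t and substitute into x ≡ 7 (mod 11): 5·t ≡ 7 − 2 = 5 (mod 11).
    The inverse of 5 mod 11 is 9 (since 5·9 = 45 = 4·11 + 1), so t ≡ 9·5 = 45 ≡ 1 (mod 11).
    Then x = 2 + 5·1 = 7, valid modulo lcm(5, 11) = 55: x ≡ 7 (mod 55).
  Combine with x ≡ 3 (mod 4): since gcd(55, 4) = 1, we get a unique residue mod 220.
    Write x = 7 + 55·t and substitute into x ≡ 3 (mod 4): 55·t ≡ 3 − 7 = -4 (mod 4).
    Reduce coefficients mod 4: 3·t ≡ 0 (mod 4).
    The inverse of 3 mod 4 is 3 (since 3·3 = 9 = 2·4 + 1), so t ≡ 3·0 = 0 ≡ 0 (mod 4).
    Then x = 7 + 55·0 = 7, valid modulo lcm(55, 4) = 220: x ≡ 7 (mod 220).
Verify: 7 mod 5 = 2 ✓, 7 mod 11 = 7 ✓, 7 mod 4 = 3 ✓.

x ≡ 7 (mod 220).


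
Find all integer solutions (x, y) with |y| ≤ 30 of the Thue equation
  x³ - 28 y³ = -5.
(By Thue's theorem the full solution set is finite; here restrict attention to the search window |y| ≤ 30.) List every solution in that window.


The equation is x³ - 28y³ = -5. For fixed y, x³ = 28·y³ − 5, so a solution requires the RHS to be a perfect cube.
Strategy: iterate y from -30 to 30, compute RHS = 28·y³ − 5, and check whether it is a (positive or negative) perfect cube.
Check small values of y:
  y = 0: RHS = -5 is not a perfect cube.
  y = 1: RHS = 23 is not a perfect cube.
  y = -1: RHS = -33 is not a perfect cube.
  y = 2: RHS = 219 is not a perfect cube.
  y = -2: RHS = -229 is not a perfect cube.
  y = 3: RHS = 751 is not a perfect cube.
  y = -3: RHS = -761 is not a perfect cube.
Continuing the search up to |y| = 30 finds no solutions either.
No (x, y) in the scanned range satisfies the equation.

No integer solutions with |y| ≤ 30.


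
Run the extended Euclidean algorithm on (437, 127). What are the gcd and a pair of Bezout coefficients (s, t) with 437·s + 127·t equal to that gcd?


Euclidean algorithm on (437, 127) — divide until remainder is 0:
  437 = 3 · 127 + 56
  127 = 2 · 56 + 15
  56 = 3 · 15 + 11
  15 = 1 · 11 + 4
  11 = 2 · 4 + 3
  4 = 1 · 3 + 1
  3 = 3 · 1 + 0
gcd(437, 127) = 1.
Track Bezout coefficients alongside the remainders: start with r₀ = 437 = a·1 + b·0 (s = 1, t = 0) and r₁ = 127 = a·0 + b·1 (s = 0, t = 1); each new remainder r_{k+1} = r_{k-1} − q_k·r_k inherits s_{k+1} = s_{k-1} − q_k·s_k, t_{k+1} = t_{k-1} − q_k·t_k, so r_k = a·s_k + b·t_k at every step:
  q = 3: r = 56, s = 1 − 3·0 = 1, t = 0 − 3·1 = -3  (check: 437·1 + 127·(-3) = 56)
  q = 2: r = 15, s = 0 − 2·1 = -2, t = 1 − 2·(-3) = 7  (check: 437·(-2) + 127·7 = 15)
  q = 3: r = 11, s = 1 − 3·(-2) = 7, t = -3 − 3·7 = -24  (check: 437·7 + 127·(-24) = 11)
  q = 1: r = 4, s = -2 − 1·7 = -9, t = 7 − 1·(-24) = 31  (check: 437·(-9) + 127·31 = 4)
  q = 2: r = 3, s = 7 − 2·(-9) = 25, t = -24 − 2·31 = -86  (check: 437·25 + 127·(-86) = 3)
  q = 1: r = 1, s = -9 − 1·25 = -34, t = 31 − 1·(-86) = 117  (check: 437·(-34) + 127·117 = 1)
The row with r = 1 (the gcd) gives the Bezout coefficients s = -34, t = 117.
Result: 437 · (-34) + 127 · (117) = 1.

gcd(437, 127) = 1; s = -34, t = 117 (check: 437·(-34) + 127·117 = 1).


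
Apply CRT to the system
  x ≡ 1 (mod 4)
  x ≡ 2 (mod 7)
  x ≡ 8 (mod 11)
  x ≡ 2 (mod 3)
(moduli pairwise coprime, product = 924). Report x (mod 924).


Product of moduli M = 4 · 7 · 11 · 3 = 924.
Merge one congruence at a time:
  Start: x ≡ 1 (mod 4).
  Combine with x ≡ 2 (mod 7); new modulus lcm = 28.
    Write x = 1 + 4·t and substitute into x ≡ 2 (mod 7): 4·t ≡ 2 − 1 = 1 (mod 7).
    The inverse of 4 mod 7 is 2 (since 4·2 = 8 = 1·7 + 1), so t ≡ 2·1 = 2 ≡ 2 (mod 7).
    Then x = 1 + 4·2 = 9, valid modulo lcm(4, 7) = 28: x ≡ 9 (mod 28).
  Combine with x ≡ 8 (mod 11); new modulus lcm = 308.
    Write x = 9 + 28·t and substitute into x ≡ 8 (mod 11): 28·t ≡ 8 − 9 = -1 (mod 11).
    Reduce coefficients mod 11: 6·t ≡ 10 (mod 11).
    The inverse of 6 mod 11 is 2 (since 6·2 = 12 = 1·11 + 1), so t ≡ 2·10 = 20 ≡ 9 (mod 11).
    Then x = 9 + 28·9 = 261, valid modulo lcm(28, 11) = 308: x ≡ 261 (mod 308).
  Combine with x ≡ 2 (mod 3); new modulus lcm = 924.
    Write x = 261 + 308·t and substitute into x ≡ 2 (mod 3): 308·t ≡ 2 − 261 = -259 (mod 3).
    Reduce coefficients mod 3: 2·t ≡ 2 (mod 3).
    The inverse of 2 mod 3 is 2 (since 2·2 = 4 = 1·3 + 1), so t ≡ 2·2 = 4 ≡ 1 (mod 3).
    Then x = 261 + 308·1 = 569, valid modulo lcm(308, 3) = 924: x ≡ 569 (mod 924).
Verify against each original: 569 mod 4 = 1, 569 mod 7 = 2, 569 mod 11 = 8, 569 mod 3 = 2.

x ≡ 569 (mod 924).
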